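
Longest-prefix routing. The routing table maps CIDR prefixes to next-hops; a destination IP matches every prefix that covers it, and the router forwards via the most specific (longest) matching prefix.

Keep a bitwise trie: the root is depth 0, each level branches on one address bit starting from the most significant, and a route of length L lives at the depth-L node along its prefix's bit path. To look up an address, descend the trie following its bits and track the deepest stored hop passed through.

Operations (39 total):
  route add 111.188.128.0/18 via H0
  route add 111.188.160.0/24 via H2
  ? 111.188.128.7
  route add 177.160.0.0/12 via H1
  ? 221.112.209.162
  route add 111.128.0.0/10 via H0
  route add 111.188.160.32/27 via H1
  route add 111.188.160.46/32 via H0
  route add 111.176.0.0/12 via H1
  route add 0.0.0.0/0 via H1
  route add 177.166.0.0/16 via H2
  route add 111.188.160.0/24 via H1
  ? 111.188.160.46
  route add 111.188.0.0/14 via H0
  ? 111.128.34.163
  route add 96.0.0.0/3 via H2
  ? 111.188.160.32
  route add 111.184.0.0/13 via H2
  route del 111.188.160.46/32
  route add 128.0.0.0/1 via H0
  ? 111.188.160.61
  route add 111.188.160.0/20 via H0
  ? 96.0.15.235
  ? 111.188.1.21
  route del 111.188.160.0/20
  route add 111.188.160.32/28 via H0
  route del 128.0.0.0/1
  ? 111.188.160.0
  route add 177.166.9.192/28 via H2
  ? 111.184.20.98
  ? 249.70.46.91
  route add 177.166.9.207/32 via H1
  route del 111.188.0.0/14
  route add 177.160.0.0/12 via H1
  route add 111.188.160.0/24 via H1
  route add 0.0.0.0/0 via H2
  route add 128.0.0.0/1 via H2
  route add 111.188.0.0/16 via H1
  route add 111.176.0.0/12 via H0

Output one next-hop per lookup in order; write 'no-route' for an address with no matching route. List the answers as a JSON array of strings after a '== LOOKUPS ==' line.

Process each operation:
  + 111.188.128.0/18 (H0) depth=18
  + 111.188.160.0/24 (H2) depth=24
  ? 111.188.128.7  path d0:-→d1:-→d2:-→d3:-→d4:-→d5:-→d6:-→d7:-→d8:-→d9:-→d10:-→d11:-→d12:-→d13:-→d14:-→d15:-→d16:-→d17:-→d18:H0  best=H0
  + 177.160.0.0/12 (H1) depth=12
  ? 221.112.209.162  path d0:-→d1:-  best=no-route
  + 111.128.0.0/10 (H0) depth=10
  + 111.188.160.32/27 (H1) depth=27
  + 111.188.160.46/32 (H0) depth=32
  + 111.176.0.0/12 (H1) depth=12
  + 0.0.0.0/0 (H1) depth=0
  + 177.166.0.0/16 (H2) depth=16
  + 111.188.160.0/24 (H1) depth=24
  ? 111.188.160.46  path d0:H1→d1:-→d2:-→d3:-→d4:-→d5:-→d6:-→d7:-→d8:-→d9:-→d10:H0→d11:-→d12:H1→d13:-→d14:-→d15:-→d16:-→d17:-→d18:H0→d19:-→d20:-→d21:-→d22:-→d23:-→d24:H1→d25:-→d26:-→d27:H1→d28:-→d29:-→d30:-→d31:-→d32:H0  best=H0
  + 111.188.0.0/14 (H0) depth=14
  ? 111.128.34.163  path d0:H1→d1:-→d2:-→d3:-→d4:-→d5:-→d6:-→d7:-→d8:-→d9:-→d10:H0  best=H0
  + 96.0.0.0/3 (H2) depth=3
  ? 111.188.160.32  path d0:H1→d1:-→d2:-→d3:H2→d4:-→d5:-→d6:-→d7:-→d8:-→d9:-→d10:H0→d11:-→d12:H1→d13:-→d14:H0→d15:-→d16:-→d17:-→d18:H0→d19:-→d20:-→d21:-→d22:-→d23:-→d24:H1→d25:-→d26:-→d27:H1→d28:-  best=H1
  + 111.184.0.0/13 (H2) depth=13
  - 111.188.160.46/32 clear@32
  + 128.0.0.0/1 (H0) depth=1
  ? 111.188.160.61  path d0:H1→d1:-→d2:-→d3:H2→d4:-→d5:-→d6:-→d7:-→d8:-→d9:-→d10:H0→d11:-→d12:H1→d13:H2→d14:H0→d15:-→d16:-→d17:-→d18:H0→d19:-→d20:-→d21:-→d22:-→d23:-→d24:H1→d25:-→d26:-→d27:H1  best=H1
  + 111.188.160.0/20 (H0) depth=20
  ? 96.0.15.235  path d0:H1→d1:-→d2:-→d3:H2→d4:-  best=H2
  ? 111.188.1.21  path d0:H1→d1:-→d2:-→d3:H2→d4:-→d5:-→d6:-→d7:-→d8:-→d9:-→d10:H0→d11:-→d12:H1→d13:H2→d14:H0→d15:-→d16:-  best=H0
  - 111.188.160.0/20 clear@20
  + 111.188.160.32/28 (H0) depth=28
  - 128.0.0.0/1 clear@1
  ? 111.188.160.0  path d0:H1→d1:-→d2:-→d3:H2→d4:-→d5:-→d6:-→d7:-→d8:-→d9:-→d10:H0→d11:-→d12:H1→d13:H2→d14:H0→d15:-→d16:-→d17:-→d18:H0→d19:-→d20:-→d21:-→d22:-→d23:-→d24:H1→d25:-→d26:-  best=H1
  + 177.166.9.192/28 (H2) depth=28
  ? 111.184.20.98  path d0:H1→d1:-→d2:-→d3:H2→d4:-→d5:-→d6:-→d7:-→d8:-→d9:-→d10:H0→d11:-→d12:H1→d13:H2  best=H2
  ? 249.70.46.91  path d0:H1→d1:-  best=H1
  + 177.166.9.207/32 (H1) depth=32
  - 111.188.0.0/14 clear@14
  + 177.160.0.0/12 (H1) depth=12
  + 111.188.160.0/24 (H1) depth=24
  + 0.0.0.0/0 (H2) depth=0
  + 128.0.0.0/1 (H2) depth=1
  + 111.188.0.0/16 (H1) depth=16
  + 111.176.0.0/12 (H0) depth=12

== LOOKUPS ==
["H0","no-route","H0","H0","H1","H1","H2","H0","H1","H2","H1"]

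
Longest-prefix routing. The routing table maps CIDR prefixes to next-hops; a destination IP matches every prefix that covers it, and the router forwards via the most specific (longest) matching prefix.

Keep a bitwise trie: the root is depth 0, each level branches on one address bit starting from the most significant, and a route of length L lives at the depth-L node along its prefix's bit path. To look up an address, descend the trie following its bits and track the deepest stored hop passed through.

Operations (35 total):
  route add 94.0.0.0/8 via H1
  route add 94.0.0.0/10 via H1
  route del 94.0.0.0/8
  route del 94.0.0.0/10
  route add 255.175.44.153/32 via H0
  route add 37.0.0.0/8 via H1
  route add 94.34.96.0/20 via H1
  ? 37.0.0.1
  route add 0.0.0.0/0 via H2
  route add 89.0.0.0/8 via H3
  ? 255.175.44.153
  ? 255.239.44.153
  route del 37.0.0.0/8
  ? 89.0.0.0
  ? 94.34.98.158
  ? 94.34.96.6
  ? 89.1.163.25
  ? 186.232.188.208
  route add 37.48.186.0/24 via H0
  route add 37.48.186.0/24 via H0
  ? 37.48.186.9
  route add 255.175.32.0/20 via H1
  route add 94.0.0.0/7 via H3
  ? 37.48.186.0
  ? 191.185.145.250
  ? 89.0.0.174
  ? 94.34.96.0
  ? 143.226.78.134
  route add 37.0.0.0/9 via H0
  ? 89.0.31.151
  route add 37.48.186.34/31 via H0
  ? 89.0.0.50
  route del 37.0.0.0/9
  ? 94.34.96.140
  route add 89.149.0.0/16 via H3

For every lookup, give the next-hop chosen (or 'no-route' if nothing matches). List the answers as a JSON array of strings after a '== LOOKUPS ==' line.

Apply in order:
  add 94.0.0.0/8 -> H1 at depth 8
  add 94.0.0.0/10 -> H1 at depth 10
  del 94.0.0.0/8 (clear depth 8)
  del 94.0.0.0/10 (clear depth 10)
  add 255.175.44.153/32 -> H0 at depth 32
  add 37.0.0.0/8 -> H1 at depth 8
  add 94.34.96.0/20 -> H1 at depth 20
  Q 37.0.0.1: descend 00100101 ; hops seen [H1] ; pick H1
  add 0.0.0.0/0 -> H2 at depth 0
  add 89.0.0.0/8 -> H3 at depth 8
  Q 255.175.44.153: descend 11111111101011110010110010011001 ; hops seen [H2,H0] ; pick H0
  Q 255.239.44.153: descend 111111111 ; hops seen [H2] ; pick H2
  del 37.0.0.0/8 (clear depth 8)
  Q 89.0.0.0: descend 01011001 ; hops seen [H2,H3] ; pick H3
  Q 94.34.98.158: descend 01011110001000100110 ; hops seen [H2,H1] ; pick H1
  Q 94.34.96.6: descend 01011110001000100110 ; hops seen [H2,H1] ; pick H1
  Q 89.1.163.25: descend 01011001 ; hops seen [H2,H3] ; pick H3
  Q 186.232.188.208: descend 1 ; hops seen [H2] ; pick H2
  add 37.48.186.0/24 -> H0 at depth 24
  add 37.48.186.0/24 -> H0 at depth 24
  Q 37.48.186.9: descend 001001010011000010111010 ; hops seen [H2,H0] ; pick H0
  add 255.175.32.0/20 -> H1 at depth 20
  add 94.0.0.0/7 -> H3 at depth 7
  Q 37.48.186.0: descend 001001010011000010111010 ; hops seen [H2,H0] ; pick H0
  Q 191.185.145.250: descend 1 ; hops seen [H2] ; pick H2
  Q 89.0.0.174: descend 01011001 ; hops seen [H2,H3] ; pick H3
  Q 94.34.96.0: descend 01011110001000100110 ; hops seen [H2,H3,H1] ; pick H1
  Q 143.226.78.134: descend 1 ; hops seen [H2] ; pick H2
  add 37.0.0.0/9 -> H0 at depth 9
  Q 89.0.31.151: descend 01011001 ; hops seen [H2,H3] ; pick H3
  add 37.48.186.34/31 -> H0 at depth 31
  Q 89.0.0.50: descend 01011001 ; hops seen [H2,H3] ; pick H3
  del 37.0.0.0/9 (clear depth 9)
  Q 94.34.96.140: descend 01011110001000100110 ; hops seen [H2,H3,H1] ; pick H1
  add 89.149.0.0/16 -> H3 at depth 16

== LOOKUPS ==
["H1","H0","H2","H3","H1","H1","H3","H2","H0","H0","H2","H3","H1","H2","H3","H3","H1"]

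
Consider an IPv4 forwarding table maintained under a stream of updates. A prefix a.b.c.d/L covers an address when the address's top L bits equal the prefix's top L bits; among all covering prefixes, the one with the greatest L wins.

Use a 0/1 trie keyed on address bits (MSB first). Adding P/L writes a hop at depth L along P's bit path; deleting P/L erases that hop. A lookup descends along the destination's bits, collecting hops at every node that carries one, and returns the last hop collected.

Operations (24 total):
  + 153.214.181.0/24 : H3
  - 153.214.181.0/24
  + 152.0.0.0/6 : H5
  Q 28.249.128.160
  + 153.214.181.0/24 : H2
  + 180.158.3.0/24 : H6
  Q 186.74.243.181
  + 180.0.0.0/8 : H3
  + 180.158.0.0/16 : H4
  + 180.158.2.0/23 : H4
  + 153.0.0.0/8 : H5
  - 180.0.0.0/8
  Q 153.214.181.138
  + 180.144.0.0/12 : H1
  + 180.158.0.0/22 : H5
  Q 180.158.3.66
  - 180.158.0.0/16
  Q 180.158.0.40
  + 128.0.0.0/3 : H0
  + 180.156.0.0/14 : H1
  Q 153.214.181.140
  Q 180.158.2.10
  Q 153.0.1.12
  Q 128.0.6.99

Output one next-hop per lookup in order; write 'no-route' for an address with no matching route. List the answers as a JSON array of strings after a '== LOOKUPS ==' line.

Apply in order:
  add 153.214.181.0/24 -> H3 at depth 24
  - 153.214.181.0/24 clear@24
  add 152.0.0.0/6 -> H5 at depth 6
  Q 28.249.128.160: descend ε ; hops seen [∅] ; pick no-route
  add 153.214.181.0/24 -> H2 at depth 24
  add 180.158.3.0/24 -> H6 at depth 24
  Q 186.74.243.181: descend 1011 ; hops seen [∅] ; pick no-route
  add 180.0.0.0/8 -> H3 at depth 8
  add 180.158.0.0/16 -> H4 at depth 16
  add 180.158.2.0/23 -> H4 at depth 23
  add 153.0.0.0/8 -> H5 at depth 8
  - 180.0.0.0/8 clear@8
  Q 153.214.181.138: descend 100110011101011010110101 ; hops seen [H5,H5,H2] ; pick H2
  add 180.144.0.0/12 -> H1 at depth 12
  add 180.158.0.0/22 -> H5 at depth 22
  Q 180.158.3.66: descend 101101001001111000000011 ; hops seen [H1,H4,H5,H4,H6] ; pick H6
  - 180.158.0.0/16 clear@16
  Q 180.158.0.40: descend 1011010010011110000000 ; hops seen [H1,H5] ; pick H5
  add 128.0.0.0/3 -> H0 at depth 3
  add 180.156.0.0/14 -> H1 at depth 14
  Q 153.214.181.140: descend 100110011101011010110101 ; hops seen [H0,H5,H5,H2] ; pick H2
  Q 180.158.2.10: descend 10110100100111100000001 ; hops seen [H1,H1,H5,H4] ; pick H4
  Q 153.0.1.12: descend 10011001 ; hops seen [H0,H5,H5] ; pick H5
  Q 128.0.6.99: descend 100 ; hops seen [H0] ; pick H0

== LOOKUPS ==
["no-route","no-route","H2","H6","H5","H2","H4","H5","H0"]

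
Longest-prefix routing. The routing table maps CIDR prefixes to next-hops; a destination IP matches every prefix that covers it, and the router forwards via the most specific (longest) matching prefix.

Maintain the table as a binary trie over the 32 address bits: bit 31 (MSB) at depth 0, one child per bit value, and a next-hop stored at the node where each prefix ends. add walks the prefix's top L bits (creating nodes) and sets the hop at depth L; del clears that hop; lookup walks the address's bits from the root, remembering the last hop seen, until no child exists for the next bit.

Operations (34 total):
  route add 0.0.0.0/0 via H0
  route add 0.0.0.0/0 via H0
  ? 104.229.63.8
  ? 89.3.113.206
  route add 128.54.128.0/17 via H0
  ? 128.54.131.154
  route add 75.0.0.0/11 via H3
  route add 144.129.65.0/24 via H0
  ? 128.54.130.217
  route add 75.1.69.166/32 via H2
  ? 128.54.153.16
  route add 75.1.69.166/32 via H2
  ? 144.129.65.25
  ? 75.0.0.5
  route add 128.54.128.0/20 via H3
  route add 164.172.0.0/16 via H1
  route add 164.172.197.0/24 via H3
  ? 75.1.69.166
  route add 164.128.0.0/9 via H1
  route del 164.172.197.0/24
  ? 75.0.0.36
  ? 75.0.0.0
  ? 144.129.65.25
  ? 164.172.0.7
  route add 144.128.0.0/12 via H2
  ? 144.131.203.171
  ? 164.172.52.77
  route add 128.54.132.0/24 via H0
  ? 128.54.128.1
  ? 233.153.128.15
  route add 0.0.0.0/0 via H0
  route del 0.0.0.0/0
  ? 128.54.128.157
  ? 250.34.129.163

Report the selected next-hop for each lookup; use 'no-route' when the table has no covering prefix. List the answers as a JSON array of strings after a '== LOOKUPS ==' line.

Apply in order:
  + 0.0.0.0/0 (H0) depth=0
  + 0.0.0.0/0 (H0) depth=0
  lookup 104.229.63.8: bits ε walk d0:H0 -> H0
  lookup 89.3.113.206: bits ε walk d0:H0 -> H0
  + 128.54.128.0/17 (H0) depth=17
  lookup 128.54.131.154: bits 10000000001101101 walk d0:H0→d1:-→d2:-→d3:-→d4:-→d5:-→d6:-→d7:-→d8:-→d9:-→d10:-→d11:-→d12:-→d13:-→d14:-→d15:-→d16:-→d17:H0 -> H0
  + 75.0.0.0/11 (H3) depth=11
  + 144.129.65.0/24 (H0) depth=24
  lookup 128.54.130.217: bits 10000000001101101 walk d0:H0→d1:-→d2:-→d3:-→d4:-→d5:-→d6:-→d7:-→d8:-→d9:-→d10:-→d11:-→d12:-→d13:-→d14:-→d15:-→d16:-→d17:H0 -> H0
  + 75.1.69.166/32 (H2) depth=32
  lookup 128.54.153.16: bits 10000000001101101 walk d0:H0→d1:-→d2:-→d3:-→d4:-→d5:-→d6:-→d7:-→d8:-→d9:-→d10:-→d11:-→d12:-→d13:-→d14:-→d15:-→d16:-→d17:H0 -> H0
  + 75.1.69.166/32 (H2) depth=32
  lookup 144.129.65.25: bits 100100001000000101000001 walk d0:H0→d1:-→d2:-→d3:-→d4:-→d5:-→d6:-→d7:-→d8:-→d9:-→d10:-→d11:-→d12:-→d13:-→d14:-→d15:-→d16:-→d17:-→d18:-→d19:-→d20:-→d21:-→d22:-→d23:-→d24:H0 -> H0
  lookup 75.0.0.5: bits 010010110000000 walk d0:H0→d1:-→d2:-→d3:-→d4:-→d5:-→d6:-→d7:-→d8:-→d9:-→d10:-→d11:H3→d12:-→d13:-→d14:-→d15:- -> H3
  + 128.54.128.0/20 (H3) depth=20
  + 164.172.0.0/16 (H1) depth=16
  + 164.172.197.0/24 (H3) depth=24
  lookup 75.1.69.166: bits 01001011000000010100010110100110 walk d0:H0→d1:-→d2:-→d3:-→d4:-→d5:-→d6:-→d7:-→d8:-→d9:-→d10:-→d11:H3→d12:-→d13:-→d14:-→d15:-→d16:-→d17:-→d18:-→d19:-→d20:-→d21:-→d22:-→d23:-→d24:-→d25:-→d26:-→d27:-→d28:-→d29:-→d30:-→d31:-→d32:H2 -> H2
  + 164.128.0.0/9 (H1) depth=9
  - 164.172.197.0/24 clear@24
  lookup 75.0.0.36: bits 010010110000000 walk d0:H0→d1:-→d2:-→d3:-→d4:-→d5:-→d6:-→d7:-→d8:-→d9:-→d10:-→d11:H3→d12:-→d13:-→d14:-→d15:- -> H3
  lookup 75.0.0.0: bits 010010110000000 walk d0:H0→d1:-→d2:-→d3:-→d4:-→d5:-→d6:-→d7:-→d8:-→d9:-→d10:-→d11:H3→d12:-→d13:-→d14:-→d15:- -> H3
  lookup 144.129.65.25: bits 100100001000000101000001 walk d0:H0→d1:-→d2:-→d3:-→d4:-→d5:-→d6:-→d7:-→d8:-→d9:-→d10:-→d11:-→d12:-→d13:-→d14:-→d15:-→d16:-→d17:-→d18:-→d19:-→d20:-→d21:-→d22:-→d23:-→d24:H0 -> H0
  lookup 164.172.0.7: bits 1010010010101100 walk d0:H0→d1:-→d2:-→d3:-→d4:-→d5:-→d6:-→d7:-→d8:-→d9:H1→d10:-→d11:-→d12:-→d13:-→d14:-→d15:-→d16:H1 -> H1
  + 144.128.0.0/12 (H2) depth=12
  lookup 144.131.203.171: bits 10010000100000 walk d0:H0→d1:-→d2:-→d3:-→d4:-→d5:-→d6:-→d7:-→d8:-→d9:-→d10:-→d11:-→d12:H2→d13:-→d14:- -> H2
  lookup 164.172.52.77: bits 1010010010101100 walk d0:H0→d1:-→d2:-→d3:-→d4:-→d5:-→d6:-→d7:-→d8:-→d9:H1→d10:-→d11:-→d12:-→d13:-→d14:-→d15:-→d16:H1 -> H1
  + 128.54.132.0/24 (H0) depth=24
  lookup 128.54.128.1: bits 100000000011011010000 walk d0:H0→d1:-→d2:-→d3:-→d4:-→d5:-→d6:-→d7:-→d8:-→d9:-→d10:-→d11:-→d12:-→d13:-→d14:-→d15:-→d16:-→d17:H0→d18:-→d19:-→d20:H3→d21:- -> H3
  lookup 233.153.128.15: bits 1 walk d0:H0→d1:- -> H0
  + 0.0.0.0/0 (H0) depth=0
  - 0.0.0.0/0 clear@0
  lookup 128.54.128.157: bits 100000000011011010000 walk d0:-→d1:-→d2:-→d3:-→d4:-→d5:-→d6:-→d7:-→d8:-→d9:-→d10:-→d11:-→d12:-→d13:-→d14:-→d15:-→d16:-→d17:H0→d18:-→d19:-→d20:H3→d21:- -> H3
  lookup 250.34.129.163: bits 1 walk d0:-→d1:- -> no-route

== LOOKUPS ==
["H0","H0","H0","H0","H0","H0","H3","H2","H3","H3","H0","H1","H2","H1","H3","H0","H3","no-route"]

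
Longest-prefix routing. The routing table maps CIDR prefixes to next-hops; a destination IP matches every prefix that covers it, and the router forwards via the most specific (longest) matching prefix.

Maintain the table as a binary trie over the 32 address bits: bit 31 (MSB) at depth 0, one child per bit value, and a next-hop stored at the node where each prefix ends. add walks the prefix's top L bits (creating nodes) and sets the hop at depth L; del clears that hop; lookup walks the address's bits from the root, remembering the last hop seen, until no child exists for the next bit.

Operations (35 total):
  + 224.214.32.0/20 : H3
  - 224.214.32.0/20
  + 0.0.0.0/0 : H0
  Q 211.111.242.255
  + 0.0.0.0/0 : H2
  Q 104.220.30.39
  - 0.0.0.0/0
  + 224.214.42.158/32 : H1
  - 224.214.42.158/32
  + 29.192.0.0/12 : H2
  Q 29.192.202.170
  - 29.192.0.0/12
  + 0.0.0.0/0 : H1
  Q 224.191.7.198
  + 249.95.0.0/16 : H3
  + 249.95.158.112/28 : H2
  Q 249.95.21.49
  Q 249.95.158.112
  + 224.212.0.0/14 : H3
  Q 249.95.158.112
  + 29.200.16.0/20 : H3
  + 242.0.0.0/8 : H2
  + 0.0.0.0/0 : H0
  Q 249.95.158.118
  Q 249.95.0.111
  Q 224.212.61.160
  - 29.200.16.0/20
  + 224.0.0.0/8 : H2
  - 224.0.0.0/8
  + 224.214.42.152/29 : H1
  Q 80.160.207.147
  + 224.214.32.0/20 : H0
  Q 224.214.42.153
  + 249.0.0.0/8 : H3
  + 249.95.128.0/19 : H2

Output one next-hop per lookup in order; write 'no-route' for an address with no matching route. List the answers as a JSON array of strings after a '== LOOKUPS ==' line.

Trace:
  add 224.214.32.0/20 -> H3 at depth 20
  del 224.214.32.0/20 (clear depth 20)
  add 0.0.0.0/0 -> H0 at depth 0
  lookup 211.111.242.255: bits 11 walk d0:H0→d1:-→d2:- -> H0
  add 0.0.0.0/0 -> H2 at depth 0
  lookup 104.220.30.39: bits ε walk d0:H2 -> H2
  del 0.0.0.0/0 (clear depth 0)
  add 224.214.42.158/32 -> H1 at depth 32
  del 224.214.42.158/32 (clear depth 32)
  add 29.192.0.0/12 -> H2 at depth 12
  lookup 29.192.202.170: bits 000111011100 walk d0:-→d1:-→d2:-→d3:-→d4:-→d5:-→d6:-→d7:-→d8:-→d9:-→d10:-→d11:-→d12:H2 -> H2
  del 29.192.0.0/12 (clear depth 12)
  add 0.0.0.0/0 -> H1 at depth 0
  lookup 224.191.7.198: bits 111000001 walk d0:H1→d1:-→d2:-→d3:-→d4:-→d5:-→d6:-→d7:-→d8:-→d9:- -> H1
  add 249.95.0.0/16 -> H3 at depth 16
  add 249.95.158.112/28 -> H2 at depth 28
  lookup 249.95.21.49: bits 1111100101011111 walk d0:H1→d1:-→d2:-→d3:-→d4:-→d5:-→d6:-→d7:-→d8:-→d9:-→d10:-→d11:-→d12:-→d13:-→d14:-→d15:-→d16:H3 -> H3
  lookup 249.95.158.112: bits 1111100101011111100111100111 walk d0:H1→d1:-→d2:-→d3:-→d4:-→d5:-→d6:-→d7:-→d8:-→d9:-→d10:-→d11:-→d12:-→d13:-→d14:-→d15:-→d16:H3→d17:-→d18:-→d19:-→d20:-→d21:-→d22:-→d23:-→d24:-→d25:-→d26:-→d27:-→d28:H2 -> H2
  add 224.212.0.0/14 -> H3 at depth 14
  lookup 249.95.158.112: bits 1111100101011111100111100111 walk d0:H1→d1:-→d2:-→d3:-→d4:-→d5:-→d6:-→d7:-→d8:-→d9:-→d10:-→d11:-→d12:-→d13:-→d14:-→d15:-→d16:H3→d17:-→d18:-→d19:-→d20:-→d21:-→d22:-→d23:-→d24:-→d25:-→d26:-→d27:-→d28:H2 -> H2
  add 29.200.16.0/20 -> H3 at depth 20
  add 242.0.0.0/8 -> H2 at depth 8
  add 0.0.0.0/0 -> H0 at depth 0
  lookup 249.95.158.118: bits 1111100101011111100111100111 walk d0:H0→d1:-→d2:-→d3:-→d4:-→d5:-→d6:-→d7:-→d8:-→d9:-→d10:-→d11:-→d12:-→d13:-→d14:-→d15:-→d16:H3→d17:-→d18:-→d19:-→d20:-→d21:-→d22:-→d23:-→d24:-→d25:-→d26:-→d27:-→d28:H2 -> H2
  lookup 249.95.0.111: bits 1111100101011111 walk d0:H0→d1:-→d2:-→d3:-→d4:-→d5:-→d6:-→d7:-→d8:-→d9:-→d10:-→d11:-→d12:-→d13:-→d14:-→d15:-→d16:H3 -> H3
  lookup 224.212.61.160: bits 11100000110101 walk d0:H0→d1:-→d2:-→d3:-→d4:-→d5:-→d6:-→d7:-→d8:-→d9:-→d10:-→d11:-→d12:-→d13:-→d14:H3 -> H3
  del 29.200.16.0/20 (clear depth 20)
  add 224.0.0.0/8 -> H2 at depth 8
  del 224.0.0.0/8 (clear depth 8)
  add 224.214.42.152/29 -> H1 at depth 29
  lookup 80.160.207.147: bits 0 walk d0:H0→d1:- -> H0
  add 224.214.32.0/20 -> H0 at depth 20
  lookup 224.214.42.153: bits 11100000110101100010101010011 walk d0:H0→d1:-→d2:-→d3:-→d4:-→d5:-→d6:-→d7:-→d8:-→d9:-→d10:-→d11:-→d12:-→d13:-→d14:H3→d15:-→d16:-→d17:-→d18:-→d19:-→d20:H0→d21:-→d22:-→d23:-→d24:-→d25:-→d26:-→d27:-→d28:-→d29:H1 -> H1
  add 249.0.0.0/8 -> H3 at depth 8
  add 249.95.128.0/19 -> H2 at depth 19

== LOOKUPS ==
["H0","H2","H2","H1","H3","H2","H2","H2","H3","H3","H0","H1"]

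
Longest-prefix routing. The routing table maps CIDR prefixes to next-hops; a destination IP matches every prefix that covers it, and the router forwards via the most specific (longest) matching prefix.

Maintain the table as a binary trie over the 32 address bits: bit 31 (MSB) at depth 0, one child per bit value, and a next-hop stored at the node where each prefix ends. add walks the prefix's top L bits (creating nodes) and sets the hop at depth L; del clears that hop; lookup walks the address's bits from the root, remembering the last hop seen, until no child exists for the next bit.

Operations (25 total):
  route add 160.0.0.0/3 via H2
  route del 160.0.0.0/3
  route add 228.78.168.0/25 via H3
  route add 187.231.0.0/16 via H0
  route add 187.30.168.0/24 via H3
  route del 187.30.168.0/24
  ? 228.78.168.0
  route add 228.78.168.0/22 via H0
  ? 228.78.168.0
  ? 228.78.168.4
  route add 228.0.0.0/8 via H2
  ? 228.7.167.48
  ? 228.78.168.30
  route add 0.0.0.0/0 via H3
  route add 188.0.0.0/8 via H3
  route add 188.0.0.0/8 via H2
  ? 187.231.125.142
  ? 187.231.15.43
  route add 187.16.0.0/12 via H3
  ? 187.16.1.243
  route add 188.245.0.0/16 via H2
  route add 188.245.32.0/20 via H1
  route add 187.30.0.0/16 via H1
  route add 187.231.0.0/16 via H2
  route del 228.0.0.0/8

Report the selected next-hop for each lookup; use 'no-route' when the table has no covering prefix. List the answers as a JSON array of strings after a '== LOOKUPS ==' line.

Trace:
  add 160.0.0.0/3 -> H2 at depth 3
  - 160.0.0.0/3 clear@3
  add 228.78.168.0/25 -> H3 at depth 25
  add 187.231.0.0/16 -> H0 at depth 16
  add 187.30.168.0/24 -> H3 at depth 24
  - 187.30.168.0/24 clear@24
  lookup 228.78.168.0: bits 1110010001001110101010000 walk d0:-→d1:-→d2:-→d3:-→d4:-→d5:-→d6:-→d7:-→d8:-→d9:-→d10:-→d11:-→d12:-→d13:-→d14:-→d15:-→d16:-→d17:-→d18:-→d19:-→d20:-→d21:-→d22:-→d23:-→d24:-→d25:H3 -> H3
  add 228.78.168.0/22 -> H0 at depth 22
  lookup 228.78.168.0: bits 1110010001001110101010000 walk d0:-→d1:-→d2:-→d3:-→d4:-→d5:-→d6:-→d7:-→d8:-→d9:-→d10:-→d11:-→d12:-→d13:-→d14:-→d15:-→d16:-→d17:-→d18:-→d19:-→d20:-→d21:-→d22:H0→d23:-→d24:-→d25:H3 -> H3
  lookup 228.78.168.4: bits 1110010001001110101010000 walk d0:-→d1:-→d2:-→d3:-→d4:-→d5:-→d6:-→d7:-→d8:-→d9:-→d10:-→d11:-→d12:-→d13:-→d14:-→d15:-→d16:-→d17:-→d18:-→d19:-→d20:-→d21:-→d22:H0→d23:-→d24:-→d25:H3 -> H3
  add 228.0.0.0/8 -> H2 at depth 8
  lookup 228.7.167.48: bits 111001000 walk d0:-→d1:-→d2:-→d3:-→d4:-→d5:-→d6:-→d7:-→d8:H2→d9:- -> H2
  lookup 228.78.168.30: bits 1110010001001110101010000 walk d0:-→d1:-→d2:-→d3:-→d4:-→d5:-→d6:-→d7:-→d8:H2→d9:-→d10:-→d11:-→d12:-→d13:-→d14:-→d15:-→d16:-→d17:-→d18:-→d19:-→d20:-→d21:-→d22:H0→d23:-→d24:-→d25:H3 -> H3
  add 0.0.0.0/0 -> H3 at depth 0
  add 188.0.0.0/8 -> H3 at depth 8
  add 188.0.0.0/8 -> H2 at depth 8
  lookup 187.231.125.142: bits 1011101111100111 walk d0:H3→d1:-→d2:-→d3:-→d4:-→d5:-→d6:-→d7:-→d8:-→d9:-→d10:-→d11:-→d12:-→d13:-→d14:-→d15:-→d16:H0 -> H0
  lookup 187.231.15.43: bits 1011101111100111 walk d0:H3→d1:-→d2:-→d3:-→d4:-→d5:-→d6:-→d7:-→d8:-→d9:-→d10:-→d11:-→d12:-→d13:-→d14:-→d15:-→d16:H0 -> H0
  add 187.16.0.0/12 -> H3 at depth 12
  lookup 187.16.1.243: bits 101110110001 walk d0:H3→d1:-→d2:-→d3:-→d4:-→d5:-→d6:-→d7:-→d8:-→d9:-→d10:-→d11:-→d12:H3 -> H3
  add 188.245.0.0/16 -> H2 at depth 16
  add 188.245.32.0/20 -> H1 at depth 20
  add 187.30.0.0/16 -> H1 at depth 16
  add 187.231.0.0/16 -> H2 at depth 16
  - 228.0.0.0/8 clear@8

== LOOKUPS ==
["H3","H3","H3","H2","H3","H0","H0","H3"]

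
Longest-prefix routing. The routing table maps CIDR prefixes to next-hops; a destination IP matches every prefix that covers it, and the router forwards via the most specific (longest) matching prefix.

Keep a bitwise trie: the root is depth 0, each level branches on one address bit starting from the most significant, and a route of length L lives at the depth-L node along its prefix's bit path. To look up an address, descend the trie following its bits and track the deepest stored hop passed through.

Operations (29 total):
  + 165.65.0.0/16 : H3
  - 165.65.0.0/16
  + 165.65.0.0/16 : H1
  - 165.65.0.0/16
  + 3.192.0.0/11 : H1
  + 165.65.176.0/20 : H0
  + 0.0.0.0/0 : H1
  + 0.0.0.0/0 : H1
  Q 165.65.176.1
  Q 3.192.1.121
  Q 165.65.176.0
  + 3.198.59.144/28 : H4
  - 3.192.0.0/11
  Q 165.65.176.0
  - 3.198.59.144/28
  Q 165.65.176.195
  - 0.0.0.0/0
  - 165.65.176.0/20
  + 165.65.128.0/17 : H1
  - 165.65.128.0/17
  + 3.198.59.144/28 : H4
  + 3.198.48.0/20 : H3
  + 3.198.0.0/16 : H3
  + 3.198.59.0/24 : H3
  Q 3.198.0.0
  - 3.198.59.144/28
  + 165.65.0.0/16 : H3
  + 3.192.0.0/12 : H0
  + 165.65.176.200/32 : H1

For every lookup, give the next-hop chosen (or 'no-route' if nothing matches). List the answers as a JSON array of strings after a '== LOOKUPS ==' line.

Process each operation:
  + 165.65.0.0/16 (H3) depth=16
  - 165.65.0.0/16 clear@16
  + 165.65.0.0/16 (H1) depth=16
  - 165.65.0.0/16 clear@16
  + 3.192.0.0/11 (H1) depth=11
  + 165.65.176.0/20 (H0) depth=20
  + 0.0.0.0/0 (H1) depth=0
  + 0.0.0.0/0 (H1) depth=0
  Q 165.65.176.1: descend 10100101010000011011 ; hops seen [H1,H0] ; pick H0
  Q 3.192.1.121: descend 00000011110 ; hops seen [H1,H1] ; pick H1
  Q 165.65.176.0: descend 10100101010000011011 ; hops seen [H1,H0] ; pick H0
  + 3.198.59.144/28 (H4) depth=28
  - 3.192.0.0/11 clear@11
  Q 165.65.176.0: descend 10100101010000011011 ; hops seen [H1,H0] ; pick H0
  - 3.198.59.144/28 clear@28
  Q 165.65.176.195: descend 10100101010000011011 ; hops seen [H1,H0] ; pick H0
  - 0.0.0.0/0 clear@0
  - 165.65.176.0/20 clear@20
  + 165.65.128.0/17 (H1) depth=17
  - 165.65.128.0/17 clear@17
  + 3.198.59.144/28 (H4) depth=28
  + 3.198.48.0/20 (H3) depth=20
  + 3.198.0.0/16 (H3) depth=16
  + 3.198.59.0/24 (H3) depth=24
  Q 3.198.0.0: descend 000000111100011000 ; hops seen [H3] ; pick H3
  - 3.198.59.144/28 clear@28
  + 165.65.0.0/16 (H3) depth=16
  + 3.192.0.0/12 (H0) depth=12
  + 165.65.176.200/32 (H1) depth=32

== LOOKUPS ==
["H0","H1","H0","H0","H0","H3"]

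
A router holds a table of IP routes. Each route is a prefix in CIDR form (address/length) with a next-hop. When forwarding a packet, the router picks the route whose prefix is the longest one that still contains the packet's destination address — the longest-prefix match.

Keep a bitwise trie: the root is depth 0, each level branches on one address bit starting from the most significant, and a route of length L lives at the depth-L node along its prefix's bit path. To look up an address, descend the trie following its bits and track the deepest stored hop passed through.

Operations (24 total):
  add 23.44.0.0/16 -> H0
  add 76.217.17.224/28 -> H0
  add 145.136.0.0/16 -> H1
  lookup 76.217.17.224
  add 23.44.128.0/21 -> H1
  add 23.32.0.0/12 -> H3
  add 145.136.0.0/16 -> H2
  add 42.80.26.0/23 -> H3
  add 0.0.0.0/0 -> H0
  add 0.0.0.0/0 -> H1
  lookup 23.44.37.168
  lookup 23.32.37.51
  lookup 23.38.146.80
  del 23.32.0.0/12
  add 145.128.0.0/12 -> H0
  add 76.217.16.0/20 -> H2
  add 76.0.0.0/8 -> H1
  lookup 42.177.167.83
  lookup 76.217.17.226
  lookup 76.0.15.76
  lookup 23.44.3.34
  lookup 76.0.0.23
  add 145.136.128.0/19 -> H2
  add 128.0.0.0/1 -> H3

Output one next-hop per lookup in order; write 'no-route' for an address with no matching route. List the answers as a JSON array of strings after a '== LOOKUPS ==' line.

Trace:
  + 23.44.0.0/16 (H0) depth=16
  + 76.217.17.224/28 (H0) depth=28
  + 145.136.0.0/16 (H1) depth=16
  lookup 76.217.17.224: bits 0100110011011001000100011110 walk d0:-→d1:-→d2:-→d3:-→d4:-→d5:-→d6:-→d7:-→d8:-→d9:-→d10:-→d11:-→d12:-→d13:-→d14:-→d15:-→d16:-→d17:-→d18:-→d19:-→d20:-→d21:-→d22:-→d23:-→d24:-→d25:-→d26:-→d27:-→d28:H0 -> H0
  + 23.44.128.0/21 (H1) depth=21
  + 23.32.0.0/12 (H3) depth=12
  + 145.136.0.0/16 (H2) depth=16
  + 42.80.26.0/23 (H3) depth=23
  + 0.0.0.0/0 (H0) depth=0
  + 0.0.0.0/0 (H1) depth=0
  lookup 23.44.37.168: bits 0001011100101100 walk d0:H1→d1:-→d2:-→d3:-→d4:-→d5:-→d6:-→d7:-→d8:-→d9:-→d10:-→d11:-→d12:H3→d13:-→d14:-→d15:-→d16:H0 -> H0
  lookup 23.32.37.51: bits 000101110010 walk d0:H1→d1:-→d2:-→d3:-→d4:-→d5:-→d6:-→d7:-→d8:-→d9:-→d10:-→d11:-→d12:H3 -> H3
  lookup 23.38.146.80: bits 000101110010 walk d0:H1→d1:-→d2:-→d3:-→d4:-→d5:-→d6:-→d7:-→d8:-→d9:-→d10:-→d11:-→d12:H3 -> H3
  del 23.32.0.0/12 (clear depth 12)
  + 145.128.0.0/12 (H0) depth=12
  + 76.217.16.0/20 (H2) depth=20
  + 76.0.0.0/8 (H1) depth=8
  lookup 42.177.167.83: bits 00101010 walk d0:H1→d1:-→d2:-→d3:-→d4:-→d5:-→d6:-→d7:-→d8:- -> H1
  lookup 76.217.17.226: bits 0100110011011001000100011110 walk d0:H1→d1:-→d2:-→d3:-→d4:-→d5:-→d6:-→d7:-→d8:H1→d9:-→d10:-→d11:-→d12:-→d13:-→d14:-→d15:-→d16:-→d17:-→d18:-→d19:-→d20:H2→d21:-→d22:-→d23:-→d24:-→d25:-→d26:-→d27:-→d28:H0 -> H0
  lookup 76.0.15.76: bits 01001100 walk d0:H1→d1:-→d2:-→d3:-→d4:-→d5:-→d6:-→d7:-→d8:H1 -> H1
  lookup 23.44.3.34: bits 0001011100101100 walk d0:H1→d1:-→d2:-→d3:-→d4:-→d5:-→d6:-→d7:-→d8:-→d9:-→d10:-→d11:-→d12:-→d13:-→d14:-→d15:-→d16:H0 -> H0
  lookup 76.0.0.23: bits 01001100 walk d0:H1→d1:-→d2:-→d3:-→d4:-→d5:-→d6:-→d7:-→d8:H1 -> H1
  + 145.136.128.0/19 (H2) depth=19
  + 128.0.0.0/1 (H3) depth=1

== LOOKUPS ==
["H0","H0","H3","H3","H1","H0","H1","H0","H1"]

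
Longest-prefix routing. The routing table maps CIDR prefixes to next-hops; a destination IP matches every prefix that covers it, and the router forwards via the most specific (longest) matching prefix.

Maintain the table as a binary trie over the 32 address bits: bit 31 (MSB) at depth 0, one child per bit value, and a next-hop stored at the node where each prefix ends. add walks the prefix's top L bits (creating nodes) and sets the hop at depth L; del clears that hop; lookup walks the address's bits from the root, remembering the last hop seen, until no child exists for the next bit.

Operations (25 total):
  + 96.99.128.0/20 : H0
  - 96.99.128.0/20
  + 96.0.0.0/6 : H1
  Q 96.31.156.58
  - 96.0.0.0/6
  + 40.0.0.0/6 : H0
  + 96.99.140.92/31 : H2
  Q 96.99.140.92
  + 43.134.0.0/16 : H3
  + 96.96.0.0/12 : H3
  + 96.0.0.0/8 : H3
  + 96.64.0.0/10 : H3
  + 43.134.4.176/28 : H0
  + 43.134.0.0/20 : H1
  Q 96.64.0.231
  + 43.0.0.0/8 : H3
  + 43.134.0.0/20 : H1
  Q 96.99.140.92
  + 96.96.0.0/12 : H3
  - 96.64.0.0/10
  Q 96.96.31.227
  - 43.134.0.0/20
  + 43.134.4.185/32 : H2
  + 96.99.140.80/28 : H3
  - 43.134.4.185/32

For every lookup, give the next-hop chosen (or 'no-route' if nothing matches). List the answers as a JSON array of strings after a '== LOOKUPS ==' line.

Apply in order:
  add 96.99.128.0/20 -> H0 at depth 20
  del 96.99.128.0/20 (clear depth 20)
  add 96.0.0.0/6 -> H1 at depth 6
  lookup 96.31.156.58: bits 011000000 walk d0:-→d1:-→d2:-→d3:-→d4:-→d5:-→d6:H1→d7:-→d8:-→d9:- -> H1
  del 96.0.0.0/6 (clear depth 6)
  add 40.0.0.0/6 -> H0 at depth 6
  add 96.99.140.92/31 -> H2 at depth 31
  lookup 96.99.140.92: bits 0110000001100011100011000101110 walk d0:-→d1:-→d2:-→d3:-→d4:-→d5:-→d6:-→d7:-→d8:-→d9:-→d10:-→d11:-→d12:-→d13:-→d14:-→d15:-→d16:-→d17:-→d18:-→d19:-→d20:-→d21:-→d22:-→d23:-→d24:-→d25:-→d26:-→d27:-→d28:-→d29:-→d30:-→d31:H2 -> H2
  add 43.134.0.0/16 -> H3 at depth 16
  add 96.96.0.0/12 -> H3 at depth 12
  add 96.0.0.0/8 -> H3 at depth 8
  add 96.64.0.0/10 -> H3 at depth 10
  add 43.134.4.176/28 -> H0 at depth 28
  add 43.134.0.0/20 -> H1 at depth 20
  lookup 96.64.0.231: bits 0110000001 walk d0:-→d1:-→d2:-→d3:-→d4:-→d5:-→d6:-→d7:-→d8:H3→d9:-→d10:H3 -> H3
  add 43.0.0.0/8 -> H3 at depth 8
  add 43.134.0.0/20 -> H1 at depth 20
  lookup 96.99.140.92: bits 0110000001100011100011000101110 walk d0:-→d1:-→d2:-→d3:-→d4:-→d5:-→d6:-→d7:-→d8:H3→d9:-→d10:H3→d11:-→d12:H3→d13:-→d14:-→d15:-→d16:-→d17:-→d18:-→d19:-→d20:-→d21:-→d22:-→d23:-→d24:-→d25:-→d26:-→d27:-→d28:-→d29:-→d30:-→d31:H2 -> H2
  add 96.96.0.0/12 -> H3 at depth 12
  del 96.64.0.0/10 (clear depth 10)
  lookup 96.96.31.227: bits 01100000011000 walk d0:-→d1:-→d2:-→d3:-→d4:-→d5:-→d6:-→d7:-→d8:H3→d9:-→d10:-→d11:-→d12:H3→d13:-→d14:- -> H3
  del 43.134.0.0/20 (clear depth 20)
  add 43.134.4.185/32 -> H2 at depth 32
  add 96.99.140.80/28 -> H3 at depth 28
  del 43.134.4.185/32 (clear depth 32)

== LOOKUPS ==
["H1","H2","H3","H2","H3"]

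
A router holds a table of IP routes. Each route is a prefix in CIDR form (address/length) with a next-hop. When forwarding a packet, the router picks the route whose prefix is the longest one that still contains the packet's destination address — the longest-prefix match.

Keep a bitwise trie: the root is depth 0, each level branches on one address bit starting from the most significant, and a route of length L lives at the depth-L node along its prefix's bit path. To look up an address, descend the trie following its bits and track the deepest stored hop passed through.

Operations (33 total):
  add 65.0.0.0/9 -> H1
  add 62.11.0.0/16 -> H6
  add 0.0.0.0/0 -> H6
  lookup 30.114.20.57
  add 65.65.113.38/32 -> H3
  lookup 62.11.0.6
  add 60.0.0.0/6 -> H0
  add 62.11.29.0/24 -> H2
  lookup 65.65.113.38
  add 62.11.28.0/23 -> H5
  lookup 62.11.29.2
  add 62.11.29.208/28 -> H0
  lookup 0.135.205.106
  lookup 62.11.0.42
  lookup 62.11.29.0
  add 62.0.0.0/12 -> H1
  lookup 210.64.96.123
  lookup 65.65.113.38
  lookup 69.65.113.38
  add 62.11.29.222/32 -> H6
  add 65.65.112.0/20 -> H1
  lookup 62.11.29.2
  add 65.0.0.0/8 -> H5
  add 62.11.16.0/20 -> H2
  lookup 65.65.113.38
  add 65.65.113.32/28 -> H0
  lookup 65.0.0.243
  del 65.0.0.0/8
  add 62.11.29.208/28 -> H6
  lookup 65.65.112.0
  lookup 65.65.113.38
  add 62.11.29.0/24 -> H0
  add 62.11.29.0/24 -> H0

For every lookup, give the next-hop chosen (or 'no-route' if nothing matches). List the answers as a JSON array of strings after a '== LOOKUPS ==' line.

Apply in order:
  + 65.0.0.0/9 (H1) depth=9
  + 62.11.0.0/16 (H6) depth=16
  + 0.0.0.0/0 (H6) depth=0
  Q 30.114.20.57: descend 00 ; hops seen [H6] ; pick H6
  + 65.65.113.38/32 (H3) depth=32
  Q 62.11.0.6: descend 0011111000001011 ; hops seen [H6,H6] ; pick H6
  + 60.0.0.0/6 (H0) depth=6
  + 62.11.29.0/24 (H2) depth=24
  Q 65.65.113.38: descend 01000001010000010111000100100110 ; hops seen [H6,H1,H3] ; pick H3
  + 62.11.28.0/23 (H5) depth=23
  Q 62.11.29.2: descend 001111100000101100011101 ; hops seen [H6,H0,H6,H5,H2] ; pick H2
  + 62.11.29.208/28 (H0) depth=28
  Q 0.135.205.106: descend 00 ; hops seen [H6] ; pick H6
  Q 62.11.0.42: descend 0011111000001011000 ; hops seen [H6,H0,H6] ; pick H6
  Q 62.11.29.0: descend 001111100000101100011101 ; hops seen [H6,H0,H6,H5,H2] ; pick H2
  + 62.0.0.0/12 (H1) depth=12
  Q 210.64.96.123: descend ε ; hops seen [H6] ; pick H6
  Q 65.65.113.38: descend 01000001010000010111000100100110 ; hops seen [H6,H1,H3] ; pick H3
  Q 69.65.113.38: descend 01000 ; hops seen [H6] ; pick H6
  + 62.11.29.222/32 (H6) depth=32
  + 65.65.112.0/20 (H1) depth=20
  Q 62.11.29.2: descend 001111100000101100011101 ; hops seen [H6,H0,H1,H6,H5,H2] ; pick H2
  + 65.0.0.0/8 (H5) depth=8
  + 62.11.16.0/20 (H2) depth=20
  Q 65.65.113.38: descend 01000001010000010111000100100110 ; hops seen [H6,H5,H1,H1,H3] ; pick H3
  + 65.65.113.32/28 (H0) depth=28
  Q 65.0.0.243: descend 010000010 ; hops seen [H6,H5,H1] ; pick H1
  - 65.0.0.0/8 clear@8
  + 62.11.29.208/28 (H6) depth=28
  Q 65.65.112.0: descend 01000001010000010111000 ; hops seen [H6,H1,H1] ; pick H1
  Q 65.65.113.38: descend 01000001010000010111000100100110 ; hops seen [H6,H1,H1,H0,H3] ; pick H3
  + 62.11.29.0/24 (H0) depth=24
  + 62.11.29.0/24 (H0) depth=24

== LOOKUPS ==
["H6","H6","H3","H2","H6","H6","H2","H6","H3","H6","H2","H3","H1","H1","H3"]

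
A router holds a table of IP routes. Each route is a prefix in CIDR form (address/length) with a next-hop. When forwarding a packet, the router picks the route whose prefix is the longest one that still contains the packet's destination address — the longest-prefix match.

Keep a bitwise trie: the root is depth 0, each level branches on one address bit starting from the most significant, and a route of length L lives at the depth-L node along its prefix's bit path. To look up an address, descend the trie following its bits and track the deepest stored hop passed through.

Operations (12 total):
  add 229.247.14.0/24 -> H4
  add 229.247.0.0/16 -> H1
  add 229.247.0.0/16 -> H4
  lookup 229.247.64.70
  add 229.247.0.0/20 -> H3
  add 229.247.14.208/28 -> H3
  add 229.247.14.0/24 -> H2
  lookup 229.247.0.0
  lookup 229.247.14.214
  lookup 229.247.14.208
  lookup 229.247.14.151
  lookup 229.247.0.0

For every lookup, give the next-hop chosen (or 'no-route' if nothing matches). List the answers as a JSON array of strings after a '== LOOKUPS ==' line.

Apply in order:
  add 229.247.14.0/24 -> H4 at depth 24
  add 229.247.0.0/16 -> H1 at depth 16
  add 229.247.0.0/16 -> H4 at depth 16
  Q 229.247.64.70: descend 11100101111101110 ; hops seen [H4] ; pick H4
  add 229.247.0.0/20 -> H3 at depth 20
  add 229.247.14.208/28 -> H3 at depth 28
  add 229.247.14.0/24 -> H2 at depth 24
  Q 229.247.0.0: descend 11100101111101110000 ; hops seen [H4,H3] ; pick H3
  Q 229.247.14.214: descend 1110010111110111000011101101 ; hops seen [H4,H3,H2,H3] ; pick H3
  Q 229.247.14.208: descend 1110010111110111000011101101 ; hops seen [H4,H3,H2,H3] ; pick H3
  Q 229.247.14.151: descend 1110010111110111000011101 ; hops seen [H4,H3,H2] ; pick H2
  Q 229.247.0.0: descend 11100101111101110000 ; hops seen [H4,H3] ; pick H3

== LOOKUPS ==
["H4","H3","H3","H3","H2","H3"]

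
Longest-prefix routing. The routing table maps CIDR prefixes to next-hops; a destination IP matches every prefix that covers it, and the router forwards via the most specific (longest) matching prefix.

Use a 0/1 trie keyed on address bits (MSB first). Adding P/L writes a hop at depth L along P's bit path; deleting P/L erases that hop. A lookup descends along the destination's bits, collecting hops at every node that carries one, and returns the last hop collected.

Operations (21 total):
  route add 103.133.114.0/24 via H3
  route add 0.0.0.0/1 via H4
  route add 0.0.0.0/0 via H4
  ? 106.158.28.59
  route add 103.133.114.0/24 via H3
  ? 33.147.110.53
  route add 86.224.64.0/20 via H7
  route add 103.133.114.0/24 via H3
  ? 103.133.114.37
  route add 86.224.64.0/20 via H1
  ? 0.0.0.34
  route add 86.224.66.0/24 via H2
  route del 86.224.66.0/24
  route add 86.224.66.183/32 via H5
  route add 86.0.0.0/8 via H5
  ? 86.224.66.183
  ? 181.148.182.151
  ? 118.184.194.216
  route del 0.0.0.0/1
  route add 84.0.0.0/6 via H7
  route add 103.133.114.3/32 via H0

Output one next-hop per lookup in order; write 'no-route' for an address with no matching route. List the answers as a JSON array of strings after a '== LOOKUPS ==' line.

Apply in order:
  + 103.133.114.0/24 (H3) depth=24
  + 0.0.0.0/1 (H4) depth=1
  + 0.0.0.0/0 (H4) depth=0
  ? 106.158.28.59  path d0:H4→d1:H4→d2:-→d3:-→d4:-  best=H4
  + 103.133.114.0/24 (H3) depth=24
  ? 33.147.110.53  path d0:H4→d1:H4  best=H4
  + 86.224.64.0/20 (H7) depth=20
  + 103.133.114.0/24 (H3) depth=24
  ? 103.133.114.37  path d0:H4→d1:H4→d2:-→d3:-→d4:-→d5:-→d6:-→d7:-→d8:-→d9:-→d10:-→d11:-→d12:-→d13:-→d14:-→d15:-→d16:-→d17:-→d18:-→d19:-→d20:-→d21:-→d22:-→d23:-→d24:H3  best=H3
  + 86.224.64.0/20 (H1) depth=20
  ? 0.0.0.34  path d0:H4→d1:H4  best=H4
  + 86.224.66.0/24 (H2) depth=24
  - 86.224.66.0/24 clear@24
  + 86.224.66.183/32 (H5) depth=32
  + 86.0.0.0/8 (H5) depth=8
  ? 86.224.66.183  path d0:H4→d1:H4→d2:-→d3:-→d4:-→d5:-→d6:-→d7:-→d8:H5→d9:-→d10:-→d11:-→d12:-→d13:-→d14:-→d15:-→d16:-→d17:-→d18:-→d19:-→d20:H1→d21:-→d22:-→d23:-→d24:-→d25:-→d26:-→d27:-→d28:-→d29:-→d30:-→d31:-→d32:H5  best=H5
  ? 181.148.182.151  path d0:H4  best=H4
  ? 118.184.194.216  path d0:H4→d1:H4→d2:-→d3:-  best=H4
  - 0.0.0.0/1 clear@1
  + 84.0.0.0/6 (H7) depth=6
  + 103.133.114.3/32 (H0) depth=32

== LOOKUPS ==
["H4","H4","H3","H4","H5","H4","H4"]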